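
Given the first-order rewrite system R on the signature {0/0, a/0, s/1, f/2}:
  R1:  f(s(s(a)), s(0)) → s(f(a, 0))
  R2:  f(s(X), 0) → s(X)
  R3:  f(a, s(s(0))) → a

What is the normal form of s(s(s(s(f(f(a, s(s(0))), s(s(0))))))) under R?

1. s(s(s(s(f(f(a, s(s(0))), s(s(0)))))))  →  s(s(s(s(f(a, s(s(0)))))))   [R3 at 1.1.1.1.1]
2. s(s(s(s(f(a, s(s(0)))))))  →  s(s(s(s(a))))   [R3 at 1.1.1.1]

s(s(s(s(a))))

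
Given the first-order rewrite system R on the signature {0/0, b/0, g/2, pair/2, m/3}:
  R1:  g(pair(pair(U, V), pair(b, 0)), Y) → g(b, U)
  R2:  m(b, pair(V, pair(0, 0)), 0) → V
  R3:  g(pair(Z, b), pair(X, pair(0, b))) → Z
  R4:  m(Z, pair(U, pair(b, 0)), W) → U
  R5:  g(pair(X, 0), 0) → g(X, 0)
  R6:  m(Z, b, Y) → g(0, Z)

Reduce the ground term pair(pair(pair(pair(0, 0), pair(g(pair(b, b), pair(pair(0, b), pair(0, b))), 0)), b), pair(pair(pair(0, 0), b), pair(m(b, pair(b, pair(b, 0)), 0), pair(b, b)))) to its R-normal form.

pair(pair(pair(pair(0, 0), pair(b, 0)), b), pair(pair(pair(0, 0), b), pair(b, pair(b, b))))

1. pair(pair(pair(pair(0, 0), pair(g(pair(b, b), pair(pair(0, b), pair(0, b))), 0)), b), pair(pair(pair(0, 0), b), pair(m(b, pair(b, pair(b, 0)), 0), pair(b, b))))  →  pair(pair(pair(pair(0, 0), pair(b, 0)), b), pair(pair(pair(0, 0), b), pair(m(b, pair(b, pair(b, 0)), 0), pair(b, b))))   [R3 at 1.1.2.1]
2. pair(pair(pair(pair(0, 0), pair(b, 0)), b), pair(pair(pair(0, 0), b), pair(m(b, pair(b, pair(b, 0)), 0), pair(b, b))))  →  pair(pair(pair(pair(0, 0), pair(b, 0)), b), pair(pair(pair(0, 0), b), pair(b, pair(b, b))))   [R4 at 2.2.1]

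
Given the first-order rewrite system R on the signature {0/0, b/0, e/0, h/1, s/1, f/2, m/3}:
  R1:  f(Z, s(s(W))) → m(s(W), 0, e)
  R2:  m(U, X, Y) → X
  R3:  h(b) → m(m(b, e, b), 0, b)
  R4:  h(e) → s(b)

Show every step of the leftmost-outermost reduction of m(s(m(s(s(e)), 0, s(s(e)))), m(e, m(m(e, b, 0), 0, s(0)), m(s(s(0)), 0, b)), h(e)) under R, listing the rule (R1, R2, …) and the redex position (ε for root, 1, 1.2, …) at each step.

0

1. m(s(m(s(s(e)), 0, s(s(e)))), m(e, m(m(e, b, 0), 0, s(0)), m(s(s(0)), 0, b)), h(e))  →  m(e, m(m(e, b, 0), 0, s(0)), m(s(s(0)), 0, b))   [R2 at ε]
2. m(e, m(m(e, b, 0), 0, s(0)), m(s(s(0)), 0, b))  →  m(m(e, b, 0), 0, s(0))   [R2 at ε]
3. m(m(e, b, 0), 0, s(0))  →  0   [R2 at ε]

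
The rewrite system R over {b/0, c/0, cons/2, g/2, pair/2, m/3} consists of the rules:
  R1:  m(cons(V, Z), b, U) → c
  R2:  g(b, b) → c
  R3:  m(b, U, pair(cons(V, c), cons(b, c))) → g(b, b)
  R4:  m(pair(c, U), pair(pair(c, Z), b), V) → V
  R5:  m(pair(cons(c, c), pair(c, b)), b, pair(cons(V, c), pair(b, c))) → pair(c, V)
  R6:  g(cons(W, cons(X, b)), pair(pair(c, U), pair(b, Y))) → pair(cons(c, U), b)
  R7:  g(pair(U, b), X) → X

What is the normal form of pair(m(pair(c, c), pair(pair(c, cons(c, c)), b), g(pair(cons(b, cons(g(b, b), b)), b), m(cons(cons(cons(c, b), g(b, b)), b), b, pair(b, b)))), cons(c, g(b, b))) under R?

pair(c, cons(c, c))

1. pair(m(pair(c, c), pair(pair(c, cons(c, c)), b), g(pair(cons(b, cons(g(b, b), b)), b), m(cons(cons(cons(c, b), g(b, b)), b), b, pair(b, b)))), cons(c, g(b, b)))  →  pair(g(pair(cons(b, cons(g(b, b), b)), b), m(cons(cons(cons(c, b), g(b, b)), b), b, pair(b, b))), cons(c, g(b, b)))   [R4 at 1]
2. pair(g(pair(cons(b, cons(g(b, b), b)), b), m(cons(cons(cons(c, b), g(b, b)), b), b, pair(b, b))), cons(c, g(b, b)))  →  pair(m(cons(cons(cons(c, b), g(b, b)), b), b, pair(b, b)), cons(c, g(b, b)))   [R7 at 1]
3. pair(m(cons(cons(cons(c, b), g(b, b)), b), b, pair(b, b)), cons(c, g(b, b)))  →  pair(c, cons(c, g(b, b)))   [R1 at 1]
4. pair(c, cons(c, g(b, b)))  →  pair(c, cons(c, c))   [R2 at 2.2]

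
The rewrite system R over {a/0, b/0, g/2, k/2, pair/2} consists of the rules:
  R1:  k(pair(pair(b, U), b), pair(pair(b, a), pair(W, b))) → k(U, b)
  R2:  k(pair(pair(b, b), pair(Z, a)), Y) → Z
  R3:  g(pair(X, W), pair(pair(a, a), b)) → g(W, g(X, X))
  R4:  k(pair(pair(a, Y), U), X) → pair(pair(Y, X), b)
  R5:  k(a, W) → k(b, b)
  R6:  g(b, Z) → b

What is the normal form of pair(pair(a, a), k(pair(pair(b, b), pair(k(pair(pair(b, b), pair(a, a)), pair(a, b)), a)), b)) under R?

1. pair(pair(a, a), k(pair(pair(b, b), pair(k(pair(pair(b, b), pair(a, a)), pair(a, b)), a)), b))  →  pair(pair(a, a), k(pair(pair(b, b), pair(a, a)), pair(a, b)))   [R2 at 2]
2. pair(pair(a, a), k(pair(pair(b, b), pair(a, a)), pair(a, b)))  →  pair(pair(a, a), a)   [R2 at 2]

pair(pair(a, a), a)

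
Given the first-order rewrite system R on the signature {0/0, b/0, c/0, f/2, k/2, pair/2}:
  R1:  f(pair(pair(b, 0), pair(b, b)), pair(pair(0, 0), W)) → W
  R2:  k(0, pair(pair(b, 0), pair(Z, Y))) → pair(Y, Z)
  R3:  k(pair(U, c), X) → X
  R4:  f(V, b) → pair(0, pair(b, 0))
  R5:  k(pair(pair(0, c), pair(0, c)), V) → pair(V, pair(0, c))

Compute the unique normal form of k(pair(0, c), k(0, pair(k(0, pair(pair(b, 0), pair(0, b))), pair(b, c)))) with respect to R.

pair(c, b)

1. k(pair(0, c), k(0, pair(k(0, pair(pair(b, 0), pair(0, b))), pair(b, c))))  →  k(0, pair(k(0, pair(pair(b, 0), pair(0, b))), pair(b, c)))   [R3 at ε]
2. k(0, pair(k(0, pair(pair(b, 0), pair(0, b))), pair(b, c)))  →  k(0, pair(pair(b, 0), pair(b, c)))   [R2 at 2.1]
3. k(0, pair(pair(b, 0), pair(b, c)))  →  pair(c, b)   [R2 at ε]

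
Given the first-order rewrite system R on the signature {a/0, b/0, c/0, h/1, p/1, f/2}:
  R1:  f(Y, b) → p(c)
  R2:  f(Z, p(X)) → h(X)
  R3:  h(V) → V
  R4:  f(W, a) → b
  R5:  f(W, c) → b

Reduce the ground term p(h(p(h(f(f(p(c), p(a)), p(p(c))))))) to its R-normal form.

p(p(p(c)))

1. p(h(p(h(f(f(p(c), p(a)), p(p(c)))))))  →  p(p(h(f(f(p(c), p(a)), p(p(c))))))   [R3 at 1]
2. p(p(h(f(f(p(c), p(a)), p(p(c))))))  →  p(p(f(f(p(c), p(a)), p(p(c)))))   [R3 at 1.1]
3. p(p(f(f(p(c), p(a)), p(p(c)))))  →  p(p(h(p(c))))   [R2 at 1.1]
4. p(p(h(p(c))))  →  p(p(p(c)))   [R3 at 1.1]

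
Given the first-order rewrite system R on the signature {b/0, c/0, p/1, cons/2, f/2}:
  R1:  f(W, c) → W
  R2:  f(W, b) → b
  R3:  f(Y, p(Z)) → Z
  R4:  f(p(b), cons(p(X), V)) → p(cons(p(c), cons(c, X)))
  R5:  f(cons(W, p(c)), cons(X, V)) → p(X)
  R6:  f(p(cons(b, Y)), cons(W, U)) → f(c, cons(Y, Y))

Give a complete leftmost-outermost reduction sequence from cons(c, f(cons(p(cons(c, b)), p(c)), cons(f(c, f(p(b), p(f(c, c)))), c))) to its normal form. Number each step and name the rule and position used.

cons(c, p(c))

1. cons(c, f(cons(p(cons(c, b)), p(c)), cons(f(c, f(p(b), p(f(c, c)))), c)))  →  cons(c, p(f(c, f(p(b), p(f(c, c))))))   [R5 at 2]
2. cons(c, p(f(c, f(p(b), p(f(c, c))))))  →  cons(c, p(f(c, f(c, c))))   [R3 at 2.1.2]
3. cons(c, p(f(c, f(c, c))))  →  cons(c, p(f(c, c)))   [R1 at 2.1.2]
4. cons(c, p(f(c, c)))  →  cons(c, p(c))   [R1 at 2.1]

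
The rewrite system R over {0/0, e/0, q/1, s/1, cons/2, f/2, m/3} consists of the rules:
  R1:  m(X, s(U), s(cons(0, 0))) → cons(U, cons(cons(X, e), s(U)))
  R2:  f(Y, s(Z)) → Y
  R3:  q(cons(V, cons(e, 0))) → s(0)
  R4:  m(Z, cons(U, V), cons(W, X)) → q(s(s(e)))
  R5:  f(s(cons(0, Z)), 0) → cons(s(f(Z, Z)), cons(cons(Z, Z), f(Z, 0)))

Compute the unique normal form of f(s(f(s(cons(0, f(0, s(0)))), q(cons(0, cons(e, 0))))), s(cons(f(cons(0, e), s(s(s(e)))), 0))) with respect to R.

s(s(cons(0, 0)))

1. f(s(f(s(cons(0, f(0, s(0)))), q(cons(0, cons(e, 0))))), s(cons(f(cons(0, e), s(s(s(e)))), 0)))  →  s(f(s(cons(0, f(0, s(0)))), q(cons(0, cons(e, 0)))))   [R2 at ε]
2. s(f(s(cons(0, f(0, s(0)))), q(cons(0, cons(e, 0)))))  →  s(f(s(cons(0, 0)), q(cons(0, cons(e, 0)))))   [R2 at 1.1.1.2]
3. s(f(s(cons(0, 0)), q(cons(0, cons(e, 0)))))  →  s(f(s(cons(0, 0)), s(0)))   [R3 at 1.2]
4. s(f(s(cons(0, 0)), s(0)))  →  s(s(cons(0, 0)))   [R2 at 1]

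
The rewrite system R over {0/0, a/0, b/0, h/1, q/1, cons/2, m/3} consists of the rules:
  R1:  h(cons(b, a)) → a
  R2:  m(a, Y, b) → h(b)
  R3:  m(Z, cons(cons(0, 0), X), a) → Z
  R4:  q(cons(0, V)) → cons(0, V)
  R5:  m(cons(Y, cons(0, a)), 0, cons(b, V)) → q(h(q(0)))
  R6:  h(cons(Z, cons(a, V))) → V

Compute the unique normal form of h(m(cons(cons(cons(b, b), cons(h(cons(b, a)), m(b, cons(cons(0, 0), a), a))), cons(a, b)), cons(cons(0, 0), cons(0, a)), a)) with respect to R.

1. h(m(cons(cons(cons(b, b), cons(h(cons(b, a)), m(b, cons(cons(0, 0), a), a))), cons(a, b)), cons(cons(0, 0), cons(0, a)), a))  →  h(cons(cons(cons(b, b), cons(h(cons(b, a)), m(b, cons(cons(0, 0), a), a))), cons(a, b)))   [R3 at 1]
2. h(cons(cons(cons(b, b), cons(h(cons(b, a)), m(b, cons(cons(0, 0), a), a))), cons(a, b)))  →  b   [R6 at ε]

b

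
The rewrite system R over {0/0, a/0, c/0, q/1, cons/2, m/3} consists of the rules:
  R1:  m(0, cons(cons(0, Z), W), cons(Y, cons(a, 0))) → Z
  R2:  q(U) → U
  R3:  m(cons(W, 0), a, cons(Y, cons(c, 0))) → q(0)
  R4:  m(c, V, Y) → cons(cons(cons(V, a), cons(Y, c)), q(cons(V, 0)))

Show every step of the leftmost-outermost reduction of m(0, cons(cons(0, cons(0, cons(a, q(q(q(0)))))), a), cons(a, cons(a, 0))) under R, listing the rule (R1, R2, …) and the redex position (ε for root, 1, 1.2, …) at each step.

cons(0, cons(a, 0))

1. m(0, cons(cons(0, cons(0, cons(a, q(q(q(0)))))), a), cons(a, cons(a, 0)))  →  cons(0, cons(a, q(q(q(0)))))   [R1 at ε]
2. cons(0, cons(a, q(q(q(0)))))  →  cons(0, cons(a, q(q(0))))   [R2 at 2.2]
3. cons(0, cons(a, q(q(0))))  →  cons(0, cons(a, q(0)))   [R2 at 2.2]
4. cons(0, cons(a, q(0)))  →  cons(0, cons(a, 0))   [R2 at 2.2]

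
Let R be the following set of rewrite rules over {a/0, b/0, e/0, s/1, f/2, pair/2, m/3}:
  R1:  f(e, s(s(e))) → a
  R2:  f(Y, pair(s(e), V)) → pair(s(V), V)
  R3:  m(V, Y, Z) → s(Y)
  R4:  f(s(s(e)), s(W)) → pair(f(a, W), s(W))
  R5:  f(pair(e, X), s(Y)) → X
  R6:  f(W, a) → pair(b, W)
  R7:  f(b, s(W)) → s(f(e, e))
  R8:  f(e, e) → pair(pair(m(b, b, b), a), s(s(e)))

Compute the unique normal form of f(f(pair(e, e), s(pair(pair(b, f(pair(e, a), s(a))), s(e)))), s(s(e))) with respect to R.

a

1. f(f(pair(e, e), s(pair(pair(b, f(pair(e, a), s(a))), s(e)))), s(s(e)))  →  f(e, s(s(e)))   [R5 at 1]
2. f(e, s(s(e)))  →  a   [R1 at ε]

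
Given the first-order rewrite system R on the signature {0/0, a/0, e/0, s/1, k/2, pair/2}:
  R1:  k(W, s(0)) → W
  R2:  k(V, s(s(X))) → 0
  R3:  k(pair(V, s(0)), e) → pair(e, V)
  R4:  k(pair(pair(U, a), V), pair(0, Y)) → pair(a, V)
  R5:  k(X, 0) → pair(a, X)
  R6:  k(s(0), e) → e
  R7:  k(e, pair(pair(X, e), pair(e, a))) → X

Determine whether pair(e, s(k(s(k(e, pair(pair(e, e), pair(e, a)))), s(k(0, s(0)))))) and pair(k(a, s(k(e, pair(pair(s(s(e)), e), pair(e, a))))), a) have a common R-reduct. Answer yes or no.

no — NF(t₁) = pair(e, s(s(e))), NF(t₂) = pair(0, a)

Reduce t₁ = pair(e, s(k(s(k(e, pair(pair(e, e), pair(e, a)))), s(k(0, s(0)))))):
1. pair(e, s(k(s(k(e, pair(pair(e, e), pair(e, a)))), s(k(0, s(0))))))  →  pair(e, s(k(s(e), s(k(0, s(0))))))   [R7 at 2.1.1.1]
2. pair(e, s(k(s(e), s(k(0, s(0))))))  →  pair(e, s(k(s(e), s(0))))   [R1 at 2.1.2.1]
3. pair(e, s(k(s(e), s(0))))  →  pair(e, s(s(e)))   [R1 at 2.1]

Reduce t₂ = pair(k(a, s(k(e, pair(pair(s(s(e)), e), pair(e, a))))), a):
1. pair(k(a, s(k(e, pair(pair(s(s(e)), e), pair(e, a))))), a)  →  pair(k(a, s(s(s(e)))), a)   [R7 at 1.2.1]
2. pair(k(a, s(s(s(e)))), a)  →  pair(0, a)   [R2 at 1]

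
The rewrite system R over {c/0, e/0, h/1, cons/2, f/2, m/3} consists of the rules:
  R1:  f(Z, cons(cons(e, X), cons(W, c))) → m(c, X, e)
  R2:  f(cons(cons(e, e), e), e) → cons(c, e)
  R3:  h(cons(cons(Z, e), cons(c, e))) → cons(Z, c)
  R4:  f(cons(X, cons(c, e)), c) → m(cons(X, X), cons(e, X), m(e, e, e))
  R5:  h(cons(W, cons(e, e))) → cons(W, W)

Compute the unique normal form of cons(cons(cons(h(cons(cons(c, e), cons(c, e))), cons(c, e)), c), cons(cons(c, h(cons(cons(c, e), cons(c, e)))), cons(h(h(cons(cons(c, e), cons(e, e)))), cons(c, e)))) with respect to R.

1. cons(cons(cons(h(cons(cons(c, e), cons(c, e))), cons(c, e)), c), cons(cons(c, h(cons(cons(c, e), cons(c, e)))), cons(h(h(cons(cons(c, e), cons(e, e)))), cons(c, e))))  →  cons(cons(cons(cons(c, c), cons(c, e)), c), cons(cons(c, h(cons(cons(c, e), cons(c, e)))), cons(h(h(cons(cons(c, e), cons(e, e)))), cons(c, e))))   [R3 at 1.1.1]
2. cons(cons(cons(cons(c, c), cons(c, e)), c), cons(cons(c, h(cons(cons(c, e), cons(c, e)))), cons(h(h(cons(cons(c, e), cons(e, e)))), cons(c, e))))  →  cons(cons(cons(cons(c, c), cons(c, e)), c), cons(cons(c, cons(c, c)), cons(h(h(cons(cons(c, e), cons(e, e)))), cons(c, e))))   [R3 at 2.1.2]
3. cons(cons(cons(cons(c, c), cons(c, e)), c), cons(cons(c, cons(c, c)), cons(h(h(cons(cons(c, e), cons(e, e)))), cons(c, e))))  →  cons(cons(cons(cons(c, c), cons(c, e)), c), cons(cons(c, cons(c, c)), cons(h(cons(cons(c, e), cons(c, e))), cons(c, e))))   [R5 at 2.2.1.1]
4. cons(cons(cons(cons(c, c), cons(c, e)), c), cons(cons(c, cons(c, c)), cons(h(cons(cons(c, e), cons(c, e))), cons(c, e))))  →  cons(cons(cons(cons(c, c), cons(c, e)), c), cons(cons(c, cons(c, c)), cons(cons(c, c), cons(c, e))))   [R3 at 2.2.1]

cons(cons(cons(cons(c, c), cons(c, e)), c), cons(cons(c, cons(c, c)), cons(cons(c, c), cons(c, e))))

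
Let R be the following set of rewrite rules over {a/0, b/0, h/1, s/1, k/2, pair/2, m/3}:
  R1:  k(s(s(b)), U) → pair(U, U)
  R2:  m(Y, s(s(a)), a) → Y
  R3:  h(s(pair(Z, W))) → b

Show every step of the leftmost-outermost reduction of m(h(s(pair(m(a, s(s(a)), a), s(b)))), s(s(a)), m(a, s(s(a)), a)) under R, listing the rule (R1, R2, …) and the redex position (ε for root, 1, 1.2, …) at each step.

b

1. m(h(s(pair(m(a, s(s(a)), a), s(b)))), s(s(a)), m(a, s(s(a)), a))  →  m(b, s(s(a)), m(a, s(s(a)), a))   [R3 at 1]
2. m(b, s(s(a)), m(a, s(s(a)), a))  →  m(b, s(s(a)), a)   [R2 at 3]
3. m(b, s(s(a)), a)  →  b   [R2 at ε]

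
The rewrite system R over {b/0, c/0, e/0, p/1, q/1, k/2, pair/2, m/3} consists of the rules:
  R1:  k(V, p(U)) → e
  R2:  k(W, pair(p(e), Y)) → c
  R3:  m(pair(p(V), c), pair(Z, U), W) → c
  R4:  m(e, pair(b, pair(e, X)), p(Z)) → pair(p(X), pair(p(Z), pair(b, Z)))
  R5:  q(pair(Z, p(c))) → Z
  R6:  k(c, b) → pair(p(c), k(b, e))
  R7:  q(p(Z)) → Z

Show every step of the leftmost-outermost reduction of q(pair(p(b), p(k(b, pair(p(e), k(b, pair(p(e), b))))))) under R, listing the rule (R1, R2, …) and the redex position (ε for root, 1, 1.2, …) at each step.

p(b)

1. q(pair(p(b), p(k(b, pair(p(e), k(b, pair(p(e), b)))))))  →  q(pair(p(b), p(c)))   [R2 at 1.2.1]
2. q(pair(p(b), p(c)))  →  p(b)   [R5 at ε]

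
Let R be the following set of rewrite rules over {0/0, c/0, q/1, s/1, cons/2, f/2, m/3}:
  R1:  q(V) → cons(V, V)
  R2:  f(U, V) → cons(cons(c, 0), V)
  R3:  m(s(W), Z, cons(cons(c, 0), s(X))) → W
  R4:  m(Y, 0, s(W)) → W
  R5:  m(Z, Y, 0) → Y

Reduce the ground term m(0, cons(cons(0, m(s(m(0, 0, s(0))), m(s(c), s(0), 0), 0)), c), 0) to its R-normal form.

cons(cons(0, s(0)), c)

1. m(0, cons(cons(0, m(s(m(0, 0, s(0))), m(s(c), s(0), 0), 0)), c), 0)  →  cons(cons(0, m(s(m(0, 0, s(0))), m(s(c), s(0), 0), 0)), c)   [R5 at ε]
2. cons(cons(0, m(s(m(0, 0, s(0))), m(s(c), s(0), 0), 0)), c)  →  cons(cons(0, m(s(c), s(0), 0)), c)   [R5 at 1.2]
3. cons(cons(0, m(s(c), s(0), 0)), c)  →  cons(cons(0, s(0)), c)   [R5 at 1.2]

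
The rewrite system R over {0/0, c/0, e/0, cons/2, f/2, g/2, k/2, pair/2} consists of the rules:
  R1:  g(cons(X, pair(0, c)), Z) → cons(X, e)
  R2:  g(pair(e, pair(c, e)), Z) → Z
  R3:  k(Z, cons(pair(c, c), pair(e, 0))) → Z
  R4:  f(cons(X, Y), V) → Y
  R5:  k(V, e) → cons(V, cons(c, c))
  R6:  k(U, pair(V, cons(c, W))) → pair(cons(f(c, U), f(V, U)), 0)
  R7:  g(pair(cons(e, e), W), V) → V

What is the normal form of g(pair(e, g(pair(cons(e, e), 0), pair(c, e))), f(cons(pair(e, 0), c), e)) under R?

1. g(pair(e, g(pair(cons(e, e), 0), pair(c, e))), f(cons(pair(e, 0), c), e))  →  g(pair(e, pair(c, e)), f(cons(pair(e, 0), c), e))   [R7 at 1.2]
2. g(pair(e, pair(c, e)), f(cons(pair(e, 0), c), e))  →  f(cons(pair(e, 0), c), e)   [R2 at ε]
3. f(cons(pair(e, 0), c), e)  →  c   [R4 at ε]

c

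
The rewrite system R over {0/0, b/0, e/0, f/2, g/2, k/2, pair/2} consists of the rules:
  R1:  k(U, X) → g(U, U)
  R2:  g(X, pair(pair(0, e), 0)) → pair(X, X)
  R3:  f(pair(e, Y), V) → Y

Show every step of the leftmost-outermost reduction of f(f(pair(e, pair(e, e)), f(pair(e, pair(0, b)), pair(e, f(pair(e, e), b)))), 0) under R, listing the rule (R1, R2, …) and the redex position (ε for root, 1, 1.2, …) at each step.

1. f(f(pair(e, pair(e, e)), f(pair(e, pair(0, b)), pair(e, f(pair(e, e), b)))), 0)  →  f(pair(e, e), 0)   [R3 at 1]
2. f(pair(e, e), 0)  →  e   [R3 at ε]

e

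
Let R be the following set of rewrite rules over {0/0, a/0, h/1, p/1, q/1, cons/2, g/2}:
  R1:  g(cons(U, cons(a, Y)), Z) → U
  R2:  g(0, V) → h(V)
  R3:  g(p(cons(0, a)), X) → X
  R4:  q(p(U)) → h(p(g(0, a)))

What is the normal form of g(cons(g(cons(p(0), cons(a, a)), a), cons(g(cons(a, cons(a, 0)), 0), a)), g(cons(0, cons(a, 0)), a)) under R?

1. g(cons(g(cons(p(0), cons(a, a)), a), cons(g(cons(a, cons(a, 0)), 0), a)), g(cons(0, cons(a, 0)), a))  →  g(cons(p(0), cons(g(cons(a, cons(a, 0)), 0), a)), g(cons(0, cons(a, 0)), a))   [R1 at 1.1]
2. g(cons(p(0), cons(g(cons(a, cons(a, 0)), 0), a)), g(cons(0, cons(a, 0)), a))  →  g(cons(p(0), cons(a, a)), g(cons(0, cons(a, 0)), a))   [R1 at 1.2.1]
3. g(cons(p(0), cons(a, a)), g(cons(0, cons(a, 0)), a))  →  p(0)   [R1 at ε]

p(0)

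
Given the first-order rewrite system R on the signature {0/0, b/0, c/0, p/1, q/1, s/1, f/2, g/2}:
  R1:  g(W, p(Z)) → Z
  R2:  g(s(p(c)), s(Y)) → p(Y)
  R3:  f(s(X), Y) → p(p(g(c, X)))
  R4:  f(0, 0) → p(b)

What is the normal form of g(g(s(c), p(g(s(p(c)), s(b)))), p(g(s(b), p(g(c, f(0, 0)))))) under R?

b

1. g(g(s(c), p(g(s(p(c)), s(b)))), p(g(s(b), p(g(c, f(0, 0))))))  →  g(s(b), p(g(c, f(0, 0))))   [R1 at ε]
2. g(s(b), p(g(c, f(0, 0))))  →  g(c, f(0, 0))   [R1 at ε]
3. g(c, f(0, 0))  →  g(c, p(b))   [R4 at 2]
4. g(c, p(b))  →  b   [R1 at ε]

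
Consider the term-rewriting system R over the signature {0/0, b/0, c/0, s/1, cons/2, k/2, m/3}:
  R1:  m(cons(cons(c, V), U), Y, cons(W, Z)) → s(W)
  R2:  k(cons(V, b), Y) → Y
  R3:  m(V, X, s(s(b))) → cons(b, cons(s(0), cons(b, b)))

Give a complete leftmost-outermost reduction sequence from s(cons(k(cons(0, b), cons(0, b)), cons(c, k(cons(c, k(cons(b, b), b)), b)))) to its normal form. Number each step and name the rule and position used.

1. s(cons(k(cons(0, b), cons(0, b)), cons(c, k(cons(c, k(cons(b, b), b)), b))))  →  s(cons(cons(0, b), cons(c, k(cons(c, k(cons(b, b), b)), b))))   [R2 at 1.1]
2. s(cons(cons(0, b), cons(c, k(cons(c, k(cons(b, b), b)), b))))  →  s(cons(cons(0, b), cons(c, k(cons(c, b), b))))   [R2 at 1.2.2.1.2]
3. s(cons(cons(0, b), cons(c, k(cons(c, b), b))))  →  s(cons(cons(0, b), cons(c, b)))   [R2 at 1.2.2]

s(cons(cons(0, b), cons(c, b)))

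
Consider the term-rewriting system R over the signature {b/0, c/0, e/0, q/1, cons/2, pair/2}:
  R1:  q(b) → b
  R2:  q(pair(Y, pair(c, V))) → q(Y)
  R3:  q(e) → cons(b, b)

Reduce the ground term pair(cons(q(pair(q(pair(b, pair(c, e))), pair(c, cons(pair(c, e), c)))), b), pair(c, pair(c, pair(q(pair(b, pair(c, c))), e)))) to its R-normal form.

1. pair(cons(q(pair(q(pair(b, pair(c, e))), pair(c, cons(pair(c, e), c)))), b), pair(c, pair(c, pair(q(pair(b, pair(c, c))), e))))  →  pair(cons(q(q(pair(b, pair(c, e)))), b), pair(c, pair(c, pair(q(pair(b, pair(c, c))), e))))   [R2 at 1.1]
2. pair(cons(q(q(pair(b, pair(c, e)))), b), pair(c, pair(c, pair(q(pair(b, pair(c, c))), e))))  →  pair(cons(q(q(b)), b), pair(c, pair(c, pair(q(pair(b, pair(c, c))), e))))   [R2 at 1.1.1]
3. pair(cons(q(q(b)), b), pair(c, pair(c, pair(q(pair(b, pair(c, c))), e))))  →  pair(cons(q(b), b), pair(c, pair(c, pair(q(pair(b, pair(c, c))), e))))   [R1 at 1.1.1]
4. pair(cons(q(b), b), pair(c, pair(c, pair(q(pair(b, pair(c, c))), e))))  →  pair(cons(b, b), pair(c, pair(c, pair(q(pair(b, pair(c, c))), e))))   [R1 at 1.1]
5. pair(cons(b, b), pair(c, pair(c, pair(q(pair(b, pair(c, c))), e))))  →  pair(cons(b, b), pair(c, pair(c, pair(q(b), e))))   [R2 at 2.2.2.1]
6. pair(cons(b, b), pair(c, pair(c, pair(q(b), e))))  →  pair(cons(b, b), pair(c, pair(c, pair(b, e))))   [R1 at 2.2.2.1]

pair(cons(b, b), pair(c, pair(c, pair(b, e))))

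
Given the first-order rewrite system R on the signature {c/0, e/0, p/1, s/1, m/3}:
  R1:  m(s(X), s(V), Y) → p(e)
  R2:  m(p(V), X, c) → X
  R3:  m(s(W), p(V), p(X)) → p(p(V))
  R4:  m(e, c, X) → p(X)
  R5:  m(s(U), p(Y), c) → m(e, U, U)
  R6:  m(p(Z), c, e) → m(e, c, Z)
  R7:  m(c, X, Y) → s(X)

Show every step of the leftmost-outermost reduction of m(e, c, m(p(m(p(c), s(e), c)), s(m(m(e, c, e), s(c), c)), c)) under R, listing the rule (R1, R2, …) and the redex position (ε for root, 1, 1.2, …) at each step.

1. m(e, c, m(p(m(p(c), s(e), c)), s(m(m(e, c, e), s(c), c)), c))  →  p(m(p(m(p(c), s(e), c)), s(m(m(e, c, e), s(c), c)), c))   [R4 at ε]
2. p(m(p(m(p(c), s(e), c)), s(m(m(e, c, e), s(c), c)), c))  →  p(s(m(m(e, c, e), s(c), c)))   [R2 at 1]
3. p(s(m(m(e, c, e), s(c), c)))  →  p(s(m(p(e), s(c), c)))   [R4 at 1.1.1]
4. p(s(m(p(e), s(c), c)))  →  p(s(s(c)))   [R2 at 1.1]

p(s(s(c)))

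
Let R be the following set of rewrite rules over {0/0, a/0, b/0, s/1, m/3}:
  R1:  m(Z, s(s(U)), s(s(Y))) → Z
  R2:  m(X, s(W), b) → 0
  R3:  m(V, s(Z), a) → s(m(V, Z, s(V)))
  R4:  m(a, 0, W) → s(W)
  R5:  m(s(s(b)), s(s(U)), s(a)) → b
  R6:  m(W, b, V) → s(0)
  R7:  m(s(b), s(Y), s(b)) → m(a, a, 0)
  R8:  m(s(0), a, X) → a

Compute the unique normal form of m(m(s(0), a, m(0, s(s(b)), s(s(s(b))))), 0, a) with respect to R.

1. m(m(s(0), a, m(0, s(s(b)), s(s(s(b))))), 0, a)  →  m(a, 0, a)   [R8 at 1]
2. m(a, 0, a)  →  s(a)   [R4 at ε]

s(a)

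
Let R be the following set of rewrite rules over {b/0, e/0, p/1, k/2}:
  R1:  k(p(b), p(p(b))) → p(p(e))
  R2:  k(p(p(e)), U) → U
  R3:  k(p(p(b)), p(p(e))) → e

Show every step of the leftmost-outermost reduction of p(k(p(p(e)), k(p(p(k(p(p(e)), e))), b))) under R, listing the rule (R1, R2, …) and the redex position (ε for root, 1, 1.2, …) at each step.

p(b)

1. p(k(p(p(e)), k(p(p(k(p(p(e)), e))), b)))  →  p(k(p(p(k(p(p(e)), e))), b))   [R2 at 1]
2. p(k(p(p(k(p(p(e)), e))), b))  →  p(k(p(p(e)), b))   [R2 at 1.1.1.1]
3. p(k(p(p(e)), b))  →  p(b)   [R2 at 1]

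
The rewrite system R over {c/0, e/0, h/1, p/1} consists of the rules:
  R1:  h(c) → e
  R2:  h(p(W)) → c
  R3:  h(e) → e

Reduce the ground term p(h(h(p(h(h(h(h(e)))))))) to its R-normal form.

1. p(h(h(p(h(h(h(h(e))))))))  →  p(h(c))   [R2 at 1.1]
2. p(h(c))  →  p(e)   [R1 at 1]

p(e)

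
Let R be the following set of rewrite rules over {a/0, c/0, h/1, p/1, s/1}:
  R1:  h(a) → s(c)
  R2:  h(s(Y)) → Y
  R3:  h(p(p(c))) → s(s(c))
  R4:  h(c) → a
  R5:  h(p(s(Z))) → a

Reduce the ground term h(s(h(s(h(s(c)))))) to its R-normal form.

1. h(s(h(s(h(s(c))))))  →  h(s(h(s(c))))   [R2 at ε]
2. h(s(h(s(c))))  →  h(s(c))   [R2 at ε]
3. h(s(c))  →  c   [R2 at ε]

c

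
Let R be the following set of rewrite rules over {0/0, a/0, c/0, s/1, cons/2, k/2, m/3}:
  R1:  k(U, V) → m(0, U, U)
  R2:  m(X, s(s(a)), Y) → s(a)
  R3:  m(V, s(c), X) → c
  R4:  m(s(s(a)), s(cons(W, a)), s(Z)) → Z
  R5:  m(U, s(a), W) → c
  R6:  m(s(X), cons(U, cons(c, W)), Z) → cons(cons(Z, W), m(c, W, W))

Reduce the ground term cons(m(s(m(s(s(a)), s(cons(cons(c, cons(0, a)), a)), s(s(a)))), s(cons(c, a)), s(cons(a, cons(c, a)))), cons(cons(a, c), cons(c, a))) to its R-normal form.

1. cons(m(s(m(s(s(a)), s(cons(cons(c, cons(0, a)), a)), s(s(a)))), s(cons(c, a)), s(cons(a, cons(c, a)))), cons(cons(a, c), cons(c, a)))  →  cons(m(s(s(a)), s(cons(c, a)), s(cons(a, cons(c, a)))), cons(cons(a, c), cons(c, a)))   [R4 at 1.1.1]
2. cons(m(s(s(a)), s(cons(c, a)), s(cons(a, cons(c, a)))), cons(cons(a, c), cons(c, a)))  →  cons(cons(a, cons(c, a)), cons(cons(a, c), cons(c, a)))   [R4 at 1]

cons(cons(a, cons(c, a)), cons(cons(a, c), cons(c, a)))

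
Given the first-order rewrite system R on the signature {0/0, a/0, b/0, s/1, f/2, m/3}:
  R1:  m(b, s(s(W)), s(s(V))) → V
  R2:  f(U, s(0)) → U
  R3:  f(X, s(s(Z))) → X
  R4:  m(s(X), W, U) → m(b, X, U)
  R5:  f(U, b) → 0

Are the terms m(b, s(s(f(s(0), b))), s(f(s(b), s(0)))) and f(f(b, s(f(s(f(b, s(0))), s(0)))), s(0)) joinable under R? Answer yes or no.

Reduce t₁ = m(b, s(s(f(s(0), b))), s(f(s(b), s(0)))):
1. m(b, s(s(f(s(0), b))), s(f(s(b), s(0))))  →  m(b, s(s(0)), s(f(s(b), s(0))))   [R5 at 2.1.1]
2. m(b, s(s(0)), s(f(s(b), s(0))))  →  m(b, s(s(0)), s(s(b)))   [R2 at 3.1]
3. m(b, s(s(0)), s(s(b)))  →  b   [R1 at ε]

Reduce t₂ = f(f(b, s(f(s(f(b, s(0))), s(0)))), s(0)):
1. f(f(b, s(f(s(f(b, s(0))), s(0)))), s(0))  →  f(b, s(f(s(f(b, s(0))), s(0))))   [R2 at ε]
2. f(b, s(f(s(f(b, s(0))), s(0))))  →  f(b, s(s(f(b, s(0)))))   [R2 at 2.1]
3. f(b, s(s(f(b, s(0)))))  →  b   [R3 at ε]

yes — NF(t₁) = b, NF(t₂) = b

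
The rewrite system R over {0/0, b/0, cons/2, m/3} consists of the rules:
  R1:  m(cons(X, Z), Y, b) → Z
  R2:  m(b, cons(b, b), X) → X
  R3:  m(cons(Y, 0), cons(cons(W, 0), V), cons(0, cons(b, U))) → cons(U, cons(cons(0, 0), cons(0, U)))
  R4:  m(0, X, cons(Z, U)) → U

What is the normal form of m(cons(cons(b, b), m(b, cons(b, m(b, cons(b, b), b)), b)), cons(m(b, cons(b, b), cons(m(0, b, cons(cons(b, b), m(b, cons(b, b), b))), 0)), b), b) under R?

b

1. m(cons(cons(b, b), m(b, cons(b, m(b, cons(b, b), b)), b)), cons(m(b, cons(b, b), cons(m(0, b, cons(cons(b, b), m(b, cons(b, b), b))), 0)), b), b)  →  m(b, cons(b, m(b, cons(b, b), b)), b)   [R1 at ε]
2. m(b, cons(b, m(b, cons(b, b), b)), b)  →  m(b, cons(b, b), b)   [R2 at 2.2]
3. m(b, cons(b, b), b)  →  b   [R2 at ε]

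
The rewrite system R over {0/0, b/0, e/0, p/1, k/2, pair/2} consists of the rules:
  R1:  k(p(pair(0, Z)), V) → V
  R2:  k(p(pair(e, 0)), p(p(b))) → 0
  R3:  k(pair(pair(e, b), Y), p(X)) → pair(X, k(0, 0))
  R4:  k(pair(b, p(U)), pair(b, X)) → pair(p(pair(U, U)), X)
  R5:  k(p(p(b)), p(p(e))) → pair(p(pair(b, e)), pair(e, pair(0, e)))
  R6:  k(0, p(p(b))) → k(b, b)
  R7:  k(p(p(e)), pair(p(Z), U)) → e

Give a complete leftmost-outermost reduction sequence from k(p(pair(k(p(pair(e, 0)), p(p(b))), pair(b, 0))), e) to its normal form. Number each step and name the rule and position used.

1. k(p(pair(k(p(pair(e, 0)), p(p(b))), pair(b, 0))), e)  →  k(p(pair(0, pair(b, 0))), e)   [R2 at 1.1.1]
2. k(p(pair(0, pair(b, 0))), e)  →  e   [R1 at ε]

e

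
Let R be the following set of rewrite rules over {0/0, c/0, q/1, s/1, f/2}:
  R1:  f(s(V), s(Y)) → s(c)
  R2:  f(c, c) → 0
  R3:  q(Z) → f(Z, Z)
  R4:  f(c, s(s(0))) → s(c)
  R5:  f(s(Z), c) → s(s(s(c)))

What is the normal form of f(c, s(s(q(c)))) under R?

1. f(c, s(s(q(c))))  →  f(c, s(s(f(c, c))))   [R3 at 2.1.1]
2. f(c, s(s(f(c, c))))  →  f(c, s(s(0)))   [R2 at 2.1.1]
3. f(c, s(s(0)))  →  s(c)   [R4 at ε]

s(c)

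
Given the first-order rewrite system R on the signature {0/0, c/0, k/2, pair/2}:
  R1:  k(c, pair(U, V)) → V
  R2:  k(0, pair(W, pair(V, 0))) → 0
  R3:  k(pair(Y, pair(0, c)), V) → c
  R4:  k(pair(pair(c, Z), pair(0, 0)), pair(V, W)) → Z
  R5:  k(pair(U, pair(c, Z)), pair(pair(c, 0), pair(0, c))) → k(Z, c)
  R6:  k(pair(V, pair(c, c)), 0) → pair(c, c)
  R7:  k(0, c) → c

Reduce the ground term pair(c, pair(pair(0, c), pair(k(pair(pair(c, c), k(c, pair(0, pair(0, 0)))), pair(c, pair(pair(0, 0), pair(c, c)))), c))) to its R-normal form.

pair(c, pair(pair(0, c), pair(c, c)))

1. pair(c, pair(pair(0, c), pair(k(pair(pair(c, c), k(c, pair(0, pair(0, 0)))), pair(c, pair(pair(0, 0), pair(c, c)))), c)))  →  pair(c, pair(pair(0, c), pair(k(pair(pair(c, c), pair(0, 0)), pair(c, pair(pair(0, 0), pair(c, c)))), c)))   [R1 at 2.2.1.1.2]
2. pair(c, pair(pair(0, c), pair(k(pair(pair(c, c), pair(0, 0)), pair(c, pair(pair(0, 0), pair(c, c)))), c)))  →  pair(c, pair(pair(0, c), pair(c, c)))   [R4 at 2.2.1]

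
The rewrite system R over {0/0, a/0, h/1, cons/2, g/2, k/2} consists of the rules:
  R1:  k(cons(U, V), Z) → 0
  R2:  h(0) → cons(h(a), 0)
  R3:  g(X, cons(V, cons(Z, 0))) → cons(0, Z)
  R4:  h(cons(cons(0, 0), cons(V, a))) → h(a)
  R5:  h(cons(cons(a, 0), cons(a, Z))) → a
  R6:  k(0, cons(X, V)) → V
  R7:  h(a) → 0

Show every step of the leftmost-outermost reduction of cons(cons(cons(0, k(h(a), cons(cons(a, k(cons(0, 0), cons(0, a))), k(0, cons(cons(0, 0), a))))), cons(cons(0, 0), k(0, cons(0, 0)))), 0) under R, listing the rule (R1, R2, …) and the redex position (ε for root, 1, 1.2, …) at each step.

1. cons(cons(cons(0, k(h(a), cons(cons(a, k(cons(0, 0), cons(0, a))), k(0, cons(cons(0, 0), a))))), cons(cons(0, 0), k(0, cons(0, 0)))), 0)  →  cons(cons(cons(0, k(0, cons(cons(a, k(cons(0, 0), cons(0, a))), k(0, cons(cons(0, 0), a))))), cons(cons(0, 0), k(0, cons(0, 0)))), 0)   [R7 at 1.1.2.1]
2. cons(cons(cons(0, k(0, cons(cons(a, k(cons(0, 0), cons(0, a))), k(0, cons(cons(0, 0), a))))), cons(cons(0, 0), k(0, cons(0, 0)))), 0)  →  cons(cons(cons(0, k(0, cons(cons(0, 0), a))), cons(cons(0, 0), k(0, cons(0, 0)))), 0)   [R6 at 1.1.2]
3. cons(cons(cons(0, k(0, cons(cons(0, 0), a))), cons(cons(0, 0), k(0, cons(0, 0)))), 0)  →  cons(cons(cons(0, a), cons(cons(0, 0), k(0, cons(0, 0)))), 0)   [R6 at 1.1.2]
4. cons(cons(cons(0, a), cons(cons(0, 0), k(0, cons(0, 0)))), 0)  →  cons(cons(cons(0, a), cons(cons(0, 0), 0)), 0)   [R6 at 1.2.2]

cons(cons(cons(0, a), cons(cons(0, 0), 0)), 0)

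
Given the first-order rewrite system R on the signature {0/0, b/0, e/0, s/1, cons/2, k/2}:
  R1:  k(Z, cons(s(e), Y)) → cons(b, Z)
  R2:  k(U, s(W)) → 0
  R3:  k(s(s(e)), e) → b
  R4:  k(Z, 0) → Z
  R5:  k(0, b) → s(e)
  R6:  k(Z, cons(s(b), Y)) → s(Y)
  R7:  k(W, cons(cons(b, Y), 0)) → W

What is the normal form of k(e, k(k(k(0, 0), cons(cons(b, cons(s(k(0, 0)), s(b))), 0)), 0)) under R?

1. k(e, k(k(k(0, 0), cons(cons(b, cons(s(k(0, 0)), s(b))), 0)), 0))  →  k(e, k(k(0, 0), cons(cons(b, cons(s(k(0, 0)), s(b))), 0)))   [R4 at 2]
2. k(e, k(k(0, 0), cons(cons(b, cons(s(k(0, 0)), s(b))), 0)))  →  k(e, k(0, 0))   [R7 at 2]
3. k(e, k(0, 0))  →  k(e, 0)   [R4 at 2]
4. k(e, 0)  →  e   [R4 at ε]

e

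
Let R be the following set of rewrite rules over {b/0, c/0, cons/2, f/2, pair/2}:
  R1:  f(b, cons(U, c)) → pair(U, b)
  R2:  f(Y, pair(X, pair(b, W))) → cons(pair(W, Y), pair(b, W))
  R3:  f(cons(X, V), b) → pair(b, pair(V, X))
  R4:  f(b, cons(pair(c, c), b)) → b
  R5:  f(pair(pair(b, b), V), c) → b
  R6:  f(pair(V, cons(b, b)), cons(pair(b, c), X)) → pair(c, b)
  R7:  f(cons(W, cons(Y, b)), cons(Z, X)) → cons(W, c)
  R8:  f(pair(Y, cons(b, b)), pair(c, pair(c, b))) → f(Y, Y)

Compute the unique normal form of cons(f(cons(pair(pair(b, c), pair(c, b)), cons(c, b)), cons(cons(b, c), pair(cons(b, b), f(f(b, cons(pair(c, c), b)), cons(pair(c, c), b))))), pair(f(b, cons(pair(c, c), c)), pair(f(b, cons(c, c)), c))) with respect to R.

1. cons(f(cons(pair(pair(b, c), pair(c, b)), cons(c, b)), cons(cons(b, c), pair(cons(b, b), f(f(b, cons(pair(c, c), b)), cons(pair(c, c), b))))), pair(f(b, cons(pair(c, c), c)), pair(f(b, cons(c, c)), c)))  →  cons(cons(pair(pair(b, c), pair(c, b)), c), pair(f(b, cons(pair(c, c), c)), pair(f(b, cons(c, c)), c)))   [R7 at 1]
2. cons(cons(pair(pair(b, c), pair(c, b)), c), pair(f(b, cons(pair(c, c), c)), pair(f(b, cons(c, c)), c)))  →  cons(cons(pair(pair(b, c), pair(c, b)), c), pair(pair(pair(c, c), b), pair(f(b, cons(c, c)), c)))   [R1 at 2.1]
3. cons(cons(pair(pair(b, c), pair(c, b)), c), pair(pair(pair(c, c), b), pair(f(b, cons(c, c)), c)))  →  cons(cons(pair(pair(b, c), pair(c, b)), c), pair(pair(pair(c, c), b), pair(pair(c, b), c)))   [R1 at 2.2.1]

cons(cons(pair(pair(b, c), pair(c, b)), c), pair(pair(pair(c, c), b), pair(pair(c, b), c)))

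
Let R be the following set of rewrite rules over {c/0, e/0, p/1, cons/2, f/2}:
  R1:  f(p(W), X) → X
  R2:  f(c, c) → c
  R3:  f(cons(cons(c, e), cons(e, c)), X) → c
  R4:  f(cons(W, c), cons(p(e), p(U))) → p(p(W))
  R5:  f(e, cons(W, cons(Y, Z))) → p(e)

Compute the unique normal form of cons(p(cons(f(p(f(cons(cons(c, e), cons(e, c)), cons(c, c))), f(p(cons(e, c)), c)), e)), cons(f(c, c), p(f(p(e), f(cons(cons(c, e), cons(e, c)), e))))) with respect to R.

1. cons(p(cons(f(p(f(cons(cons(c, e), cons(e, c)), cons(c, c))), f(p(cons(e, c)), c)), e)), cons(f(c, c), p(f(p(e), f(cons(cons(c, e), cons(e, c)), e)))))  →  cons(p(cons(f(p(cons(e, c)), c), e)), cons(f(c, c), p(f(p(e), f(cons(cons(c, e), cons(e, c)), e)))))   [R1 at 1.1.1]
2. cons(p(cons(f(p(cons(e, c)), c), e)), cons(f(c, c), p(f(p(e), f(cons(cons(c, e), cons(e, c)), e)))))  →  cons(p(cons(c, e)), cons(f(c, c), p(f(p(e), f(cons(cons(c, e), cons(e, c)), e)))))   [R1 at 1.1.1]
3. cons(p(cons(c, e)), cons(f(c, c), p(f(p(e), f(cons(cons(c, e), cons(e, c)), e)))))  →  cons(p(cons(c, e)), cons(c, p(f(p(e), f(cons(cons(c, e), cons(e, c)), e)))))   [R2 at 2.1]
4. cons(p(cons(c, e)), cons(c, p(f(p(e), f(cons(cons(c, e), cons(e, c)), e)))))  →  cons(p(cons(c, e)), cons(c, p(f(cons(cons(c, e), cons(e, c)), e))))   [R1 at 2.2.1]
5. cons(p(cons(c, e)), cons(c, p(f(cons(cons(c, e), cons(e, c)), e))))  →  cons(p(cons(c, e)), cons(c, p(c)))   [R3 at 2.2.1]

cons(p(cons(c, e)), cons(c, p(c)))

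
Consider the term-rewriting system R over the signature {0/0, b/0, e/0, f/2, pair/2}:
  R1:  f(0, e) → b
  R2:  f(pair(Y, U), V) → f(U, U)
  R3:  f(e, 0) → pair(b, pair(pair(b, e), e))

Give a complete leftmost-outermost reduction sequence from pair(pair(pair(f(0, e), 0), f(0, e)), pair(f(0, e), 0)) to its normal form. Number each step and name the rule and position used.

1. pair(pair(pair(f(0, e), 0), f(0, e)), pair(f(0, e), 0))  →  pair(pair(pair(b, 0), f(0, e)), pair(f(0, e), 0))   [R1 at 1.1.1]
2. pair(pair(pair(b, 0), f(0, e)), pair(f(0, e), 0))  →  pair(pair(pair(b, 0), b), pair(f(0, e), 0))   [R1 at 1.2]
3. pair(pair(pair(b, 0), b), pair(f(0, e), 0))  →  pair(pair(pair(b, 0), b), pair(b, 0))   [R1 at 2.1]

pair(pair(pair(b, 0), b), pair(b, 0))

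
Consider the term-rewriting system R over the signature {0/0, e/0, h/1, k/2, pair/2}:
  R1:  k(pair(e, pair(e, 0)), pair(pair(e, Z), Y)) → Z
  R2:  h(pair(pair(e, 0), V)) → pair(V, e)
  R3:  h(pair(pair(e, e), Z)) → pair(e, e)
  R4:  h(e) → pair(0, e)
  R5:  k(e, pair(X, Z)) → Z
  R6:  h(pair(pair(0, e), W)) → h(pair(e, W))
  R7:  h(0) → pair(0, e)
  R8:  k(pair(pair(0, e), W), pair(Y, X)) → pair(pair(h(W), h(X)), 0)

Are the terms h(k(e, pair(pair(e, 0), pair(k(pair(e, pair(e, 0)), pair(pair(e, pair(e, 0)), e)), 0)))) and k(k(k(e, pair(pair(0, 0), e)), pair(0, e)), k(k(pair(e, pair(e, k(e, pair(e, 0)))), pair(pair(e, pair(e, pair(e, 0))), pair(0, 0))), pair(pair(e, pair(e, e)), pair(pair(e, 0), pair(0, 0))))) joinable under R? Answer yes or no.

no — NF(t₁) = pair(0, e), NF(t₂) = e

Reduce t₁ = h(k(e, pair(pair(e, 0), pair(k(pair(e, pair(e, 0)), pair(pair(e, pair(e, 0)), e)), 0)))):
1. h(k(e, pair(pair(e, 0), pair(k(pair(e, pair(e, 0)), pair(pair(e, pair(e, 0)), e)), 0))))  →  h(pair(k(pair(e, pair(e, 0)), pair(pair(e, pair(e, 0)), e)), 0))   [R5 at 1]
2. h(pair(k(pair(e, pair(e, 0)), pair(pair(e, pair(e, 0)), e)), 0))  →  h(pair(pair(e, 0), 0))   [R1 at 1.1]
3. h(pair(pair(e, 0), 0))  →  pair(0, e)   [R2 at ε]

Reduce t₂ = k(k(k(e, pair(pair(0, 0), e)), pair(0, e)), k(k(pair(e, pair(e, k(e, pair(e, 0)))), pair(pair(e, pair(e, pair(e, 0))), pair(0, 0))), pair(pair(e, pair(e, e)), pair(pair(e, 0), pair(0, 0))))):
1. k(k(k(e, pair(pair(0, 0), e)), pair(0, e)), k(k(pair(e, pair(e, k(e, pair(e, 0)))), pair(pair(e, pair(e, pair(e, 0))), pair(0, 0))), pair(pair(e, pair(e, e)), pair(pair(e, 0), pair(0, 0)))))  →  k(k(e, pair(0, e)), k(k(pair(e, pair(e, k(e, pair(e, 0)))), pair(pair(e, pair(e, pair(e, 0))), pair(0, 0))), pair(pair(e, pair(e, e)), pair(pair(e, 0), pair(0, 0)))))   [R5 at 1.1]
2. k(k(e, pair(0, e)), k(k(pair(e, pair(e, k(e, pair(e, 0)))), pair(pair(e, pair(e, pair(e, 0))), pair(0, 0))), pair(pair(e, pair(e, e)), pair(pair(e, 0), pair(0, 0)))))  →  k(e, k(k(pair(e, pair(e, k(e, pair(e, 0)))), pair(pair(e, pair(e, pair(e, 0))), pair(0, 0))), pair(pair(e, pair(e, e)), pair(pair(e, 0), pair(0, 0)))))   [R5 at 1]
3. k(e, k(k(pair(e, pair(e, k(e, pair(e, 0)))), pair(pair(e, pair(e, pair(e, 0))), pair(0, 0))), pair(pair(e, pair(e, e)), pair(pair(e, 0), pair(0, 0)))))  →  k(e, k(k(pair(e, pair(e, 0)), pair(pair(e, pair(e, pair(e, 0))), pair(0, 0))), pair(pair(e, pair(e, e)), pair(pair(e, 0), pair(0, 0)))))   [R5 at 2.1.1.2.2]
4. k(e, k(k(pair(e, pair(e, 0)), pair(pair(e, pair(e, pair(e, 0))), pair(0, 0))), pair(pair(e, pair(e, e)), pair(pair(e, 0), pair(0, 0)))))  →  k(e, k(pair(e, pair(e, 0)), pair(pair(e, pair(e, e)), pair(pair(e, 0), pair(0, 0)))))   [R1 at 2.1]
5. k(e, k(pair(e, pair(e, 0)), pair(pair(e, pair(e, e)), pair(pair(e, 0), pair(0, 0)))))  →  k(e, pair(e, e))   [R1 at 2]
6. k(e, pair(e, e))  →  e   [R5 at ε]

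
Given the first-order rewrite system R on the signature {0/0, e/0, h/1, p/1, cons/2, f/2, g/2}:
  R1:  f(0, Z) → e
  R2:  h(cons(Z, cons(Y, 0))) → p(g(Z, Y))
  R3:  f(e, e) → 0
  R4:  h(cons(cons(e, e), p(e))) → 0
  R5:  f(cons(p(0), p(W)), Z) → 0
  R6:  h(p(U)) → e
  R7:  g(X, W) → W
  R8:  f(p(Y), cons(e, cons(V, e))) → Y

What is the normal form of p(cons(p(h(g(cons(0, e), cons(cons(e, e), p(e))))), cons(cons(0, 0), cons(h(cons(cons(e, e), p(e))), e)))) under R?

1. p(cons(p(h(g(cons(0, e), cons(cons(e, e), p(e))))), cons(cons(0, 0), cons(h(cons(cons(e, e), p(e))), e))))  →  p(cons(p(h(cons(cons(e, e), p(e)))), cons(cons(0, 0), cons(h(cons(cons(e, e), p(e))), e))))   [R7 at 1.1.1.1]
2. p(cons(p(h(cons(cons(e, e), p(e)))), cons(cons(0, 0), cons(h(cons(cons(e, e), p(e))), e))))  →  p(cons(p(0), cons(cons(0, 0), cons(h(cons(cons(e, e), p(e))), e))))   [R4 at 1.1.1]
3. p(cons(p(0), cons(cons(0, 0), cons(h(cons(cons(e, e), p(e))), e))))  →  p(cons(p(0), cons(cons(0, 0), cons(0, e))))   [R4 at 1.2.2.1]

p(cons(p(0), cons(cons(0, 0), cons(0, e))))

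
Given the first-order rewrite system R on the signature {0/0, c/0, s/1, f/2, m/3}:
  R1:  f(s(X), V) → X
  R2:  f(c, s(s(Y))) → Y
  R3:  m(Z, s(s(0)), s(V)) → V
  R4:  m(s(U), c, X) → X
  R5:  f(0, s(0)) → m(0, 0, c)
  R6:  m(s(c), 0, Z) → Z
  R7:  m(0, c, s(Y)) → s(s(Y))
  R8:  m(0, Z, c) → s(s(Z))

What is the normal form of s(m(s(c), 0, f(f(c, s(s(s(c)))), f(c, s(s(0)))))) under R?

s(c)

1. s(m(s(c), 0, f(f(c, s(s(s(c)))), f(c, s(s(0))))))  →  s(f(f(c, s(s(s(c)))), f(c, s(s(0)))))   [R6 at 1]
2. s(f(f(c, s(s(s(c)))), f(c, s(s(0)))))  →  s(f(s(c), f(c, s(s(0)))))   [R2 at 1.1]
3. s(f(s(c), f(c, s(s(0)))))  →  s(c)   [R1 at 1]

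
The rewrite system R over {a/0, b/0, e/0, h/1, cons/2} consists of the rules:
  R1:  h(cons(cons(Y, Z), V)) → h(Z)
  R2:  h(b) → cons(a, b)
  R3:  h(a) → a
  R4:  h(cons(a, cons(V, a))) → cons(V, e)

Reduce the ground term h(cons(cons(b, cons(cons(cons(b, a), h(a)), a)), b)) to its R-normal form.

1. h(cons(cons(b, cons(cons(cons(b, a), h(a)), a)), b))  →  h(cons(cons(cons(b, a), h(a)), a))   [R1 at ε]
2. h(cons(cons(cons(b, a), h(a)), a))  →  h(h(a))   [R1 at ε]
3. h(h(a))  →  h(a)   [R3 at 1]
4. h(a)  →  a   [R3 at ε]

a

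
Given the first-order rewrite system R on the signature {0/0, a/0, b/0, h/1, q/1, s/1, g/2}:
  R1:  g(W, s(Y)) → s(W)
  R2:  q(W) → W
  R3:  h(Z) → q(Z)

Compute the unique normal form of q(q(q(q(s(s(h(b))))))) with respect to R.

s(s(b))

1. q(q(q(q(s(s(h(b)))))))  →  q(q(q(s(s(h(b))))))   [R2 at ε]
2. q(q(q(s(s(h(b))))))  →  q(q(s(s(h(b)))))   [R2 at ε]
3. q(q(s(s(h(b)))))  →  q(s(s(h(b))))   [R2 at ε]
4. q(s(s(h(b))))  →  s(s(h(b)))   [R2 at ε]
5. s(s(h(b)))  →  s(s(q(b)))   [R3 at 1.1]
6. s(s(q(b)))  →  s(s(b))   [R2 at 1.1]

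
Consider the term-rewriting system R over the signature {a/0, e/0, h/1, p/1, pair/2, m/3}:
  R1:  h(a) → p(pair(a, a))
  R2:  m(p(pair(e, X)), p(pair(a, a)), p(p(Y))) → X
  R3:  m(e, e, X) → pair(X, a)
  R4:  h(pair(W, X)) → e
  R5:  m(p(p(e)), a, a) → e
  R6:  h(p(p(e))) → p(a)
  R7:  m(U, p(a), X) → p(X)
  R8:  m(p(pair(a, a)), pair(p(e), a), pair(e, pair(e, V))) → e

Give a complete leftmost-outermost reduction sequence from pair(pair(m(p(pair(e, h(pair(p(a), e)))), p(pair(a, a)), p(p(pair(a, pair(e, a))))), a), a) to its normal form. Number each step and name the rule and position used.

1. pair(pair(m(p(pair(e, h(pair(p(a), e)))), p(pair(a, a)), p(p(pair(a, pair(e, a))))), a), a)  →  pair(pair(h(pair(p(a), e)), a), a)   [R2 at 1.1]
2. pair(pair(h(pair(p(a), e)), a), a)  →  pair(pair(e, a), a)   [R4 at 1.1]

pair(pair(e, a), a)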